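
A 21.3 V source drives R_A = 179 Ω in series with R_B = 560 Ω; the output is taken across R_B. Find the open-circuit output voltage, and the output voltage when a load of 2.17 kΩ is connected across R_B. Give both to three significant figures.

Unloaded: 16.1 V; loaded: 15.2 V

Open-circuit: V = 21.3 × 560/(179 + 560) = 16.1 V.
With the load, R_B becomes R_B‖R_L = 445.1 Ω, so V = 21.3 × 445.1/624.1 = 15.2 V.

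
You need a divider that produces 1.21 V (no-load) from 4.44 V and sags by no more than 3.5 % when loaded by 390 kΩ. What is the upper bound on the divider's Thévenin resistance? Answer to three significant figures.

Loading drop = R_th/(R_th + R_L) ≤ 0.0350, so R_th ≤ R_L · ε/(1−ε) = 390 kΩ × 0.0350/0.9650 = 14.1 kΩ.

R_th ≤ 14.1 kΩ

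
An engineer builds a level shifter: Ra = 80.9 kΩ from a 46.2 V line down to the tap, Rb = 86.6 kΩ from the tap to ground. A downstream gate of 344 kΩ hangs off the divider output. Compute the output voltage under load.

V_out ≈ 21.3 V

The load sits in parallel with Rb: Rb‖R_L = (86.6 × 344) / (86.6 + 344) = 69.18 kΩ.
V_out = 46.2 × 69.18 / (80.9 + 69.18) = 46.2 × 69.18/150.1 = 21.3 V.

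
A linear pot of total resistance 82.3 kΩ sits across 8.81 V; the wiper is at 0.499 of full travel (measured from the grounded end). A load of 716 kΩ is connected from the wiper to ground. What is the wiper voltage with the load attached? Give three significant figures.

V ≈ 4.27 V

The wiper splits the pot into (1−α)R = 41.23 kΩ above and αR = 41.07 kΩ below.
Lower section ‖ load = 38.84 kΩ.
V_wiper = 8.81 × 38.84/(41.23 + 38.84) = 4.27 V.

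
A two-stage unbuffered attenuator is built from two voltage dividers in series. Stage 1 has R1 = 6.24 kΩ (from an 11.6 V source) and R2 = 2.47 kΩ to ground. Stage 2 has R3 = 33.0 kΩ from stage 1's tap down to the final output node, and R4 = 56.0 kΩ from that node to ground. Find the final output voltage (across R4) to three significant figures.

V_out ≈ 2.03 V

Stage 2 presents R3+R4 = 89.00 kΩ as a load on stage 1's tap.
Stage 1's lower leg becomes R2‖(R3+R4) = 2.403 kΩ, so V_mid = 11.6 × 2.403/8.643 = 3.225 V.
Stage 2 is itself unloaded: V_out = V_mid × R4/(R3+R4) = 3.225 × 56.0/89.00 = 2.03 V.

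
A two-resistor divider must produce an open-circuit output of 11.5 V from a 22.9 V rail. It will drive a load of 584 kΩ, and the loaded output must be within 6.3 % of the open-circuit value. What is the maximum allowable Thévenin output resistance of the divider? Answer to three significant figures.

R_th ≤ 39.3 kΩ

Loading drop = R_th/(R_th + R_L) ≤ 0.0630, so R_th ≤ R_L · ε/(1−ε) = 584 kΩ × 0.0630/0.9370 = 39.3 kΩ.
(Any R1, R2 with R2/(R1+R2) = 0.502 and R1‖R2 ≤ 39.3 kΩ will meet the spec.)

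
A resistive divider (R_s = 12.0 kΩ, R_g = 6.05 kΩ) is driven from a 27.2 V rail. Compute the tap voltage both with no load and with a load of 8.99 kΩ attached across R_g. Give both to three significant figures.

Open-circuit: V = 27.2 × 6.05/(12.0 + 6.05) = 9.12 V.
With the load, R_g becomes R_g‖R_L = 3.616 kΩ, so V = 27.2 × 3.616/15.62 = 6.30 V.

Unloaded: 9.12 V; loaded: 6.30 V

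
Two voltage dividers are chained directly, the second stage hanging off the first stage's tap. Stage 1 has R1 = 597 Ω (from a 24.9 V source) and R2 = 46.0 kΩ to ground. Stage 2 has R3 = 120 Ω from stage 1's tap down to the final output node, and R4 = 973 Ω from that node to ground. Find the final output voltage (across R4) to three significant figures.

Stage 2 presents R3+R4 = 1093 Ω as a load on stage 1's tap.
Stage 1's lower leg becomes R2‖(R3+R4) = 1068 Ω, so V_mid = 24.9 × 1068/1665 = 15.97 V.
Stage 2 is itself unloaded: V_out = V_mid × R4/(R3+R4) = 15.97 × 973/1093 = 14.2 V.

V_out ≈ 14.2 V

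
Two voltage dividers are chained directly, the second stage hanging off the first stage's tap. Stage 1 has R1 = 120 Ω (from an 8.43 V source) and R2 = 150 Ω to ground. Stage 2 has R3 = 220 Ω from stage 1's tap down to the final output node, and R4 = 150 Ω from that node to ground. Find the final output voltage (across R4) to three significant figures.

V_out ≈ 1.61 V

Stage 2 presents R3+R4 = 370.0 Ω as a load on stage 1's tap.
Stage 1's lower leg becomes R2‖(R3+R4) = 106.7 Ω, so V_mid = 8.43 × 106.7/226.7 = 3.968 V.
Stage 2 is itself unloaded: V_out = V_mid × R4/(R3+R4) = 3.968 × 150/370.0 = 1.61 V.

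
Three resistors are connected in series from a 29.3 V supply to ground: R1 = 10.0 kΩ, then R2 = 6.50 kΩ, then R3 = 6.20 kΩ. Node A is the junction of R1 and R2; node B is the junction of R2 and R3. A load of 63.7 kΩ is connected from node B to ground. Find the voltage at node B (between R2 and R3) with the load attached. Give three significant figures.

V ≈ 7.47 V

At node B, R3 is in parallel with the load: R3‖R_L = 5.650 kΩ.
Below node A the resistance is R2 + (R3‖R_L) = 12.15 kΩ, so V_A = 29.3 × 12.15/22.15 = 16.07 V.
Then V_B = V_A × (R3‖R_L)/(R2 + R3‖R_L) = 16.07 × 5.650/12.15 = 7.47 V.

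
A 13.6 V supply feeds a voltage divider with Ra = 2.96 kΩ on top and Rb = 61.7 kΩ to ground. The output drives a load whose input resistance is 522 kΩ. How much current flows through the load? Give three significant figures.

Rb‖R_L = 55.18 kΩ; V_out = 13.6 × 55.18/58.14 = 12.91 V.
I_L = V_out / R_L = 12.91 / 522 kΩ = 0.0247 mA.

I_L ≈ 0.0247 mA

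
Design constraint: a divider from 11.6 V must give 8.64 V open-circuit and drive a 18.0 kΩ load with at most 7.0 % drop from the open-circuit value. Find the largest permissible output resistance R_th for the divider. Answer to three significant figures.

R_th ≤ 1.35 kΩ

Loading drop = R_th/(R_th + R_L) ≤ 0.0700, so R_th ≤ R_L · ε/(1−ε) = 18.0 kΩ × 0.0700/0.9300 = 1.35 kΩ.
(Any R1, R2 with R2/(R1+R2) = 0.745 and R1‖R2 ≤ 1.35 kΩ will meet the spec.)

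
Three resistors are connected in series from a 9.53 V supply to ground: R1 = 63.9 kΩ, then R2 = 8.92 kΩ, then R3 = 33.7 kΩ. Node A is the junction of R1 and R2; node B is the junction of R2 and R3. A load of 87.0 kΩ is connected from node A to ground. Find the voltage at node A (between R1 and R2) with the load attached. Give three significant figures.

Below node A the series string R2+R3 = 42.62 kΩ sits in parallel with the 87.0 kΩ load: 28.61 kΩ.
V_A = 9.53 × 28.61/(63.9 + 28.61) = 2.95 V.

V ≈ 2.95 V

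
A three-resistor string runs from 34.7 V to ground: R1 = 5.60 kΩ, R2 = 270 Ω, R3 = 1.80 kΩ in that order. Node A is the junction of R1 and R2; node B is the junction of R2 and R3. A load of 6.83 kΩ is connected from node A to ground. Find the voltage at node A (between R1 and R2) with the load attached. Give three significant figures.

Below node A the series string R2+R3 = 2070 Ω sits in parallel with the 6830 Ω load: 1589 Ω.
V_A = 34.7 × 1589/(5600 + 1589) = 7.67 V.

V ≈ 7.67 V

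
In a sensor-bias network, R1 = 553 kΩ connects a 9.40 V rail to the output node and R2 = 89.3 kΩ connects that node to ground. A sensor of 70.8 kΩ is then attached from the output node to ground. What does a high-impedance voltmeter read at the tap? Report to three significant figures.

The load sits in parallel with R2: R2‖R_L = (89.3 × 70.8) / (89.3 + 70.8) = 39.49 kΩ.
V_out = 9.40 × 39.49 / (553 + 39.49) = 9.40 × 39.49/592.5 = 0.627 V.

V_out ≈ 0.627 V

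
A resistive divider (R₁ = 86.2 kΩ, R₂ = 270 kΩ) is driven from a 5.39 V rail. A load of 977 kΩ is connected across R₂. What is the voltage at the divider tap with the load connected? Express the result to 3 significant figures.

The load sits in parallel with R₂: R₂‖R_L = (270 × 977) / (270 + 977) = 211.5 kΩ.
V_out = 5.39 × 211.5 / (86.2 + 211.5) = 5.39 × 211.5/297.7 = 3.83 V.
(Unloaded it would have been 4.09 V.)

V_out ≈ 3.83 V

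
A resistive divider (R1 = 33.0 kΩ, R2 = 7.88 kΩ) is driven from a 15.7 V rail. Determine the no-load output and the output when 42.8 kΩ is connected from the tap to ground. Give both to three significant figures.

Open-circuit: V = 15.7 × 7.88/(33.0 + 7.88) = 3.03 V.
With the load, R2 becomes R2‖R_L = 6.655 kΩ, so V = 15.7 × 6.655/39.65 = 2.63 V.

Unloaded: 3.03 V; loaded: 2.63 V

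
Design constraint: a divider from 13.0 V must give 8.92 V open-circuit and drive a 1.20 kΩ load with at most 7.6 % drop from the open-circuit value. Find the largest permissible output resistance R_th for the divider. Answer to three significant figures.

R_th ≤ 98.7 Ω

Loading drop = R_th/(R_th + R_L) ≤ 0.0760, so R_th ≤ R_L · ε/(1−ε) = 1.20 kΩ × 0.0760/0.9240 = 98.7 Ω.
(Any R1, R2 with R2/(R1+R2) = 0.686 and R1‖R2 ≤ 98.7 Ω will meet the spec.)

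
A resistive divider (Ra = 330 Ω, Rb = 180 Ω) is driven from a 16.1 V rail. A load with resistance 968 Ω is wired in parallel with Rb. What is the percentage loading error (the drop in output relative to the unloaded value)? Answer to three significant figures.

The divider's output (Thévenin) resistance is Ra‖Rb = 116.5 Ω.
Fractional drop under load = R_th/(R_th + R_L) = 116.5 / (116.5 + 968) = 0.1074.
So the output falls by 10.7 %.

10.7 %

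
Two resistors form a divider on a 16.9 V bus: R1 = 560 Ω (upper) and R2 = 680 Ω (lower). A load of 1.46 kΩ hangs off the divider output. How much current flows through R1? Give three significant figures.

I ≈ 16.5 mA

R2‖R_L = 463.9 Ω, so the source sees R1 + R2‖R_L = 1024 Ω.
I = 16.9 V / 1024 Ω = 16.5 mA.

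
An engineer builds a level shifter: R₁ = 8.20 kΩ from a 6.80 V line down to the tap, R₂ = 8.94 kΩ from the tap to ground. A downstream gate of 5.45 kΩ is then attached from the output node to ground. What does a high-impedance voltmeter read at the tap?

The load sits in parallel with R₂: R₂‖R_L = (8.94 × 5.45) / (8.94 + 5.45) = 3.386 kΩ.
V_out = 6.80 × 3.386 / (8.20 + 3.386) = 6.80 × 3.386/11.59 = 1.99 V.
(Unloaded it would have been 3.55 V.)

V_out ≈ 1.99 V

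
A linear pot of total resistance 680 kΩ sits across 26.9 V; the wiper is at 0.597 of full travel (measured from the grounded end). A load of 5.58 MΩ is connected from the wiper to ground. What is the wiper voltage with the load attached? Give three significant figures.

The wiper splits the pot into (1−α)R = 274.0 kΩ above and αR = 406.0 kΩ below.
Lower section ‖ load = 378.4 kΩ.
V_wiper = 26.9 × 378.4/(274.0 + 378.4) = 15.6 V.

V ≈ 15.6 V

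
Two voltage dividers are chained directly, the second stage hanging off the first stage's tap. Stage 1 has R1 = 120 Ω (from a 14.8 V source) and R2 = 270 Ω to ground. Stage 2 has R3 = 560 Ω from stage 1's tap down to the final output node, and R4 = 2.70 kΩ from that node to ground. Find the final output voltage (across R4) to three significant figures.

V_out ≈ 8.28 V

Stage 2 presents R3+R4 = 3260 Ω as a load on stage 1's tap.
Stage 1's lower leg becomes R2‖(R3+R4) = 249.3 Ω, so V_mid = 14.8 × 249.3/369.3 = 9.992 V.
Stage 2 is itself unloaded: V_out = V_mid × R4/(R3+R4) = 9.992 × 2700/3260 = 8.28 V.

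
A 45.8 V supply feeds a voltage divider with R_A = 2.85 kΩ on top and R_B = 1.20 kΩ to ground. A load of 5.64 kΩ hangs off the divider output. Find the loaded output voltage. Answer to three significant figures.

The load sits in parallel with R_B: R_B‖R_L = (1.20 × 5.64) / (1.20 + 5.64) = 0.9895 kΩ.
V_out = 45.8 × 0.9895 / (2.85 + 0.9895) = 45.8 × 0.9895/3.839 = 11.8 V.
(Unloaded it would have been 13.6 V.)

V_out ≈ 11.8 V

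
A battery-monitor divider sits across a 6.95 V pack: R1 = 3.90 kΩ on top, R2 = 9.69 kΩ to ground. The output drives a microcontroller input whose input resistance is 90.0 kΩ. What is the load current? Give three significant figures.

I_L ≈ 0.0534 mA

R2‖R_L = 8.748 kΩ; V_out = 6.95 × 8.748/12.65 = 4.807 V.
I_L = V_out / R_L = 4.807 / 90.0 kΩ = 0.0534 mA.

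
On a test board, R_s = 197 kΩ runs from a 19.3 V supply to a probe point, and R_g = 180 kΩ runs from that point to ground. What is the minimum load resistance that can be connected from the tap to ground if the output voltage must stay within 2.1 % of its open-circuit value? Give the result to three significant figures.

Output resistance R_th = R_s‖R_g = (197 × 180)/377.0 = 94.06 kΩ.
The fractional drop is R_th/(R_th + R_L); requiring this ≤ 0.0210 gives R_L ≥ R_th(1/0.0210 − 1) = 94.06 × 46.62 = 4.38 MΩ.

R_L(min) ≈ 4.38 MΩ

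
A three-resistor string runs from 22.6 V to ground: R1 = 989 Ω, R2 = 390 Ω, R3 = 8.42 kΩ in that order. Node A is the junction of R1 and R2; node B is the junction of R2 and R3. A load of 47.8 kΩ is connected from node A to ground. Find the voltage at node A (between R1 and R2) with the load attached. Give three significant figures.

V ≈ 19.9 V

Below node A the series string R2+R3 = 8810 Ω sits in parallel with the 47800 Ω load: 7439 Ω.
V_A = 22.6 × 7439/(989 + 7439) = 19.9 V.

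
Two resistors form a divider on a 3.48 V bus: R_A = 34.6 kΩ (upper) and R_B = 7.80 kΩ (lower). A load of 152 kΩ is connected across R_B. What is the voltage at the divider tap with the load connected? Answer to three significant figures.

V_out ≈ 0.614 V

The load sits in parallel with R_B: R_B‖R_L = (7.80 × 152) / (7.80 + 152) = 7.419 kΩ.
V_out = 3.48 × 7.419 / (34.6 + 7.419) = 3.48 × 7.419/42.02 = 0.614 V.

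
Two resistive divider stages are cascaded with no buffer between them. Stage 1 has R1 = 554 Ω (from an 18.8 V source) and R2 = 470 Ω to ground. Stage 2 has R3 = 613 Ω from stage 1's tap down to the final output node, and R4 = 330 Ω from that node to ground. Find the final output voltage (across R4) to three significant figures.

Stage 2 presents R3+R4 = 943.0 Ω as a load on stage 1's tap.
Stage 1's lower leg becomes R2‖(R3+R4) = 313.7 Ω, so V_mid = 18.8 × 313.7/867.7 = 6.796 V.
Stage 2 is itself unloaded: V_out = V_mid × R4/(R3+R4) = 6.796 × 330/943.0 = 2.38 V.

V_out ≈ 2.38 V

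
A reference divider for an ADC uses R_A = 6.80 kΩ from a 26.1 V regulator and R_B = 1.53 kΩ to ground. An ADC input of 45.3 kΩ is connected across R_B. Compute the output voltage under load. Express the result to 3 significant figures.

The load sits in parallel with R_B: R_B‖R_L = (1.53 × 45.3) / (1.53 + 45.3) = 1.480 kΩ.
V_out = 26.1 × 1.480 / (6.80 + 1.480) = 26.1 × 1.480/8.280 = 4.67 V.

V_out ≈ 4.67 V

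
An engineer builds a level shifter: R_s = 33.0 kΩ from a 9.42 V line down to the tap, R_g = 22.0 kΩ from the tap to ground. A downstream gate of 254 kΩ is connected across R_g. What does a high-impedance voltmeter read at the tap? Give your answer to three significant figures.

V_out ≈ 3.58 V

The load sits in parallel with R_g: R_g‖R_L = (22.0 × 254) / (22.0 + 254) = 20.25 kΩ.
V_out = 9.42 × 20.25 / (33.0 + 20.25) = 9.42 × 20.25/53.25 = 3.58 V.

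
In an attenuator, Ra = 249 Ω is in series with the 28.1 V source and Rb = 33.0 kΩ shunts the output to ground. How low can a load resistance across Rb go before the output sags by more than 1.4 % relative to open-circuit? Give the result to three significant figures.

Output resistance R_th = Ra‖Rb = (249 × 33000)/33250 = 247.1 Ω.
The fractional drop is R_th/(R_th + R_L); requiring this ≤ 0.0140 gives R_L ≥ R_th(1/0.0140 − 1) = 247.1 × 70.43 = 17.4 kΩ.

R_L(min) ≈ 17.4 kΩ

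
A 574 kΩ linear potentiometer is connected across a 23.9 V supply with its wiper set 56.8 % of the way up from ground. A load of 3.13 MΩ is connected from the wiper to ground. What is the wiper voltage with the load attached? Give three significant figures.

The wiper splits the pot into (1−α)R = 248.0 kΩ above and αR = 326.0 kΩ below.
Lower section ‖ load = 295.3 kΩ.
V_wiper = 23.9 × 295.3/(248.0 + 295.3) = 13.0 V.

V ≈ 13.0 V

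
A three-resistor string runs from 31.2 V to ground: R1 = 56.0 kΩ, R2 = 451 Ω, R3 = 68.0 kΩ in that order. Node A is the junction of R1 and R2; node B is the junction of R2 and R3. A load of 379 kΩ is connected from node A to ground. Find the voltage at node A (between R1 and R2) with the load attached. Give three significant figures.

Below node A the series string R2+R3 = 68450 Ω sits in parallel with the 379000 Ω load: 57980 Ω.
V_A = 31.2 × 57980/(56000 + 57980) = 15.9 V.

V ≈ 15.9 V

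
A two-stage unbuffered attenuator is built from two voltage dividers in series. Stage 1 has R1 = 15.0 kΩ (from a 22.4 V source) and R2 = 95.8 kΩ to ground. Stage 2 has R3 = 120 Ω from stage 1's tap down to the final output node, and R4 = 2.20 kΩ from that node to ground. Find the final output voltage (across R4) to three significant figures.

V_out ≈ 2.79 V

Stage 2 presents R3+R4 = 2320 Ω as a load on stage 1's tap.
Stage 1's lower leg becomes R2‖(R3+R4) = 2265 Ω, so V_mid = 22.4 × 2265/17270 = 2.939 V.
Stage 2 is itself unloaded: V_out = V_mid × R4/(R3+R4) = 2.939 × 2200/2320 = 2.79 V.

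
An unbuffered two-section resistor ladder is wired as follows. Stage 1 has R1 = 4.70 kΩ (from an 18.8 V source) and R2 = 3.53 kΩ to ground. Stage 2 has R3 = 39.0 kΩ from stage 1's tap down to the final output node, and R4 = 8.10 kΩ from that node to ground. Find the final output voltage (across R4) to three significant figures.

V_out ≈ 1.33 V

Stage 2 presents R3+R4 = 47.10 kΩ as a load on stage 1's tap.
Stage 1's lower leg becomes R2‖(R3+R4) = 3.284 kΩ, so V_mid = 18.8 × 3.284/7.984 = 7.733 V.
Stage 2 is itself unloaded: V_out = V_mid × R4/(R3+R4) = 7.733 × 8.10/47.10 = 1.33 V.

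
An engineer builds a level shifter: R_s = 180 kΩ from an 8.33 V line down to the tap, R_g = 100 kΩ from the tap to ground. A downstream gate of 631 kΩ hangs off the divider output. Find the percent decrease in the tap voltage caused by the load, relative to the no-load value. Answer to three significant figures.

9.25 %

Unloaded V = 8.33 × 100/280.0 = 2.9750 V.
Loaded: R_g‖R_L = 86.32 kΩ, giving V = 8.33 × 86.32/266.3 = 2.6999 V.
Drop = (2.9750 − 2.6999) / 2.9750 = 9.25 %.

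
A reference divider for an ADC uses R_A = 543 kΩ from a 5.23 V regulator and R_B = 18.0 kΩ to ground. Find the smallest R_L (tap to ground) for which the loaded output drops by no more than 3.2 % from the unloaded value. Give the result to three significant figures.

R_L(min) ≈ 527 kΩ

Output resistance R_th = R_A‖R_B = (543 × 18.0)/561.0 = 17.42 kΩ.
The fractional drop is R_th/(R_th + R_L); requiring this ≤ 0.0320 gives R_L ≥ R_th(1/0.0320 − 1) = 17.42 × 30.25 = 527 kΩ.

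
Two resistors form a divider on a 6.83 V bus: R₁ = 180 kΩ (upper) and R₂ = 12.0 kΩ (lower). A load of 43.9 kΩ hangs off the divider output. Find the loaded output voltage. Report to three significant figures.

V_out ≈ 0.340 V

The load sits in parallel with R₂: R₂‖R_L = (12.0 × 43.9) / (12.0 + 43.9) = 9.424 kΩ.
V_out = 6.83 × 9.424 / (180 + 9.424) = 6.83 × 9.424/189.4 = 0.340 V.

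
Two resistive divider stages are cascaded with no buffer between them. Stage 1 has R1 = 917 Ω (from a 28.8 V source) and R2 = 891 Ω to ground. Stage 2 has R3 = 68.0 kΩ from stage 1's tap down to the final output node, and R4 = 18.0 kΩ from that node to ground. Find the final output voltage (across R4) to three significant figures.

V_out ≈ 2.96 V

Stage 2 presents R3+R4 = 86000 Ω as a load on stage 1's tap.
Stage 1's lower leg becomes R2‖(R3+R4) = 881.9 Ω, so V_mid = 28.8 × 881.9/1799 = 14.12 V.
Stage 2 is itself unloaded: V_out = V_mid × R4/(R3+R4) = 14.12 × 18000/86000 = 2.96 V.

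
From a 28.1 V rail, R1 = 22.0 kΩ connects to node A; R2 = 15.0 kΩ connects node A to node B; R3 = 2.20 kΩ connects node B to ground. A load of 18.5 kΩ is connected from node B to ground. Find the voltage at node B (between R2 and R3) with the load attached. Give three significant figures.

V ≈ 1.42 V

At node B, R3 is in parallel with the load: R3‖R_L = 1.966 kΩ.
Below node A the resistance is R2 + (R3‖R_L) = 16.97 kΩ, so V_A = 28.1 × 16.97/38.97 = 12.23 V.
Then V_B = V_A × (R3‖R_L)/(R2 + R3‖R_L) = 12.23 × 1.966/16.97 = 1.42 V.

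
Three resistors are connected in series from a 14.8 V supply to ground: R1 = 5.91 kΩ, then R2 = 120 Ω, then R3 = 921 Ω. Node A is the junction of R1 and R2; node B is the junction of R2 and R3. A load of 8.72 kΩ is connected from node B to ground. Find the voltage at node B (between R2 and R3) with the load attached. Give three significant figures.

V ≈ 1.80 V

At node B, R3 is in parallel with the load: R3‖R_L = 833.0 Ω.
Below node A the resistance is R2 + (R3‖R_L) = 953.0 Ω, so V_A = 14.8 × 953.0/6863 = 2.055 V.
Then V_B = V_A × (R3‖R_L)/(R2 + R3‖R_L) = 2.055 × 833.0/953.0 = 1.80 V.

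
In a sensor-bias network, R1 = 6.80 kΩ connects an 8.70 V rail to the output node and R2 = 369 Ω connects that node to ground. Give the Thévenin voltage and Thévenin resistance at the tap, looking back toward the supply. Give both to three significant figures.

V_th is the open-circuit tap voltage: 8.70 × 369/(6800 + 369) = 0.448 V.
With the supply zeroed, R1 and R2 appear in parallel from the tap: R_th = R1‖R2 = (6800 × 369)/7169 = 350 Ω.

V_th = 0.448 V, R_th = 350 Ω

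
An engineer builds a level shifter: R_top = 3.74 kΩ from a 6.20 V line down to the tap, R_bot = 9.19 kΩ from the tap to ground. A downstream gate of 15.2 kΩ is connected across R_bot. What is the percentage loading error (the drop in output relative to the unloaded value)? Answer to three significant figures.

Unloaded V = 6.20 × 9.19/12.93 = 4.4067 V.
Loaded: R_bot‖R_L = 5.727 kΩ, giving V = 6.20 × 5.727/9.467 = 3.7507 V.
Drop = (4.4067 − 3.7507) / 4.4067 = 14.9 %.

14.9 %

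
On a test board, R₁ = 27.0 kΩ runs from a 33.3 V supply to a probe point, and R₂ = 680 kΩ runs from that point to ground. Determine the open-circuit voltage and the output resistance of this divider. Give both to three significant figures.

V_th is the open-circuit tap voltage: 33.3 × 680/(27.0 + 680) = 32.0 V.
With the supply zeroed, R₁ and R₂ appear in parallel from the tap: R_th = R₁‖R₂ = (27.0 × 680)/707.0 = 26.0 kΩ.

V_th = 32.0 V, R_th = 26.0 kΩ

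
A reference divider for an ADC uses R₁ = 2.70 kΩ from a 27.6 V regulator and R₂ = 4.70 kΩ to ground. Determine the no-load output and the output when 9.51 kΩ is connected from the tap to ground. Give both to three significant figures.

Open-circuit: V = 27.6 × 4.70/(2.70 + 4.70) = 17.5 V.
With the load, R₂ becomes R₂‖R_L = 3.145 kΩ, so V = 27.6 × 3.145/5.845 = 14.9 V.

Unloaded: 17.5 V; loaded: 14.9 V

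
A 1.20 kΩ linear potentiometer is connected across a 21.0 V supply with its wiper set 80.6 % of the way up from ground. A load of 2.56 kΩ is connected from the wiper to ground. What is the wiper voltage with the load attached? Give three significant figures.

The wiper splits the pot into (1−α)R = 232.8 Ω above and αR = 967.2 Ω below.
Lower section ‖ load = 702.0 Ω.
V_wiper = 21.0 × 702.0/(232.8 + 702.0) = 15.8 V.

V ≈ 15.8 V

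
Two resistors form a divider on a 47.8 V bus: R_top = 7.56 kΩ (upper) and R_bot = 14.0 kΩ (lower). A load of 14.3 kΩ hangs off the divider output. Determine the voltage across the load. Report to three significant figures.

The load sits in parallel with R_bot: R_bot‖R_L = (14.0 × 14.3) / (14.0 + 14.3) = 7.074 kΩ.
V_out = 47.8 × 7.074 / (7.56 + 7.074) = 47.8 × 7.074/14.63 = 23.1 V.

V_out ≈ 23.1 V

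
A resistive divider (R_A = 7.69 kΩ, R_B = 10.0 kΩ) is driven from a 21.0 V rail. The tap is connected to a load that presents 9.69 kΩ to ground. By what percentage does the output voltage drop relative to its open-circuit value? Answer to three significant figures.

31.0 %

The divider's output (Thévenin) resistance is R_A‖R_B = 4.347 kΩ.
Fractional drop under load = R_th/(R_th + R_L) = 4.347 / (4.347 + 9.69) = 0.3097.
So the output falls by 31.0 %.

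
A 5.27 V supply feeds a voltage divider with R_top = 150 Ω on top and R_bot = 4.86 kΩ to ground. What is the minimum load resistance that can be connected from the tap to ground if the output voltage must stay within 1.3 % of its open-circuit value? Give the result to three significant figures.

R_L(min) ≈ 11.0 kΩ

Output resistance R_th = R_top‖R_bot = (150 × 4860)/5010 = 145.5 Ω.
The fractional drop is R_th/(R_th + R_L); requiring this ≤ 0.0130 gives R_L ≥ R_th(1/0.0130 − 1) = 145.5 × 75.92 = 11.0 kΩ.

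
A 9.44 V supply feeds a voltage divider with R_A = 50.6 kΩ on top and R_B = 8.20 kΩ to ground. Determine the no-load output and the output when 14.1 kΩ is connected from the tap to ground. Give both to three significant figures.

Open-circuit: V = 9.44 × 8.20/(50.6 + 8.20) = 1.32 V.
With the load, R_B becomes R_B‖R_L = 5.185 kΩ, so V = 9.44 × 5.185/55.78 = 0.877 V.

Unloaded: 1.32 V; loaded: 0.877 V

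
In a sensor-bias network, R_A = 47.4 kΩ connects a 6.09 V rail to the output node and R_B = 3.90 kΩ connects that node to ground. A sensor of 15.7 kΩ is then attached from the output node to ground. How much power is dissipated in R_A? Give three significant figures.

Total resistance from the source is R_A + (R_B‖R_L) = 50.52 kΩ, so I = 6.09/50.52 kΩ = 0.1205 mA.
P = I²·R_A = (0.1205 mA)² × 47.4 kΩ = 0.689 mW.

P ≈ 0.689 mW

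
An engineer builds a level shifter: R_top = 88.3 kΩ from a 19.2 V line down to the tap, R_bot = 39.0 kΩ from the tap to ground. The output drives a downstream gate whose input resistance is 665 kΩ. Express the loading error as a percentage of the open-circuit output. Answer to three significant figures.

3.91 %

The divider's output (Thévenin) resistance is R_top‖R_bot = 27.05 kΩ.
Fractional drop under load = R_th/(R_th + R_L) = 27.05 / (27.05 + 665) = 0.03909.
So the output falls by 3.91 %.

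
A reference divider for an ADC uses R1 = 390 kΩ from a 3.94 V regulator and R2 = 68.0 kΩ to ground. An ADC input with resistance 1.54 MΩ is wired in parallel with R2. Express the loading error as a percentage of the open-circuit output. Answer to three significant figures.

The divider's output (Thévenin) resistance is R1‖R2 = 57.90 kΩ.
Fractional drop under load = R_th/(R_th + R_L) = 57.90 / (57.90 + 1540) = 0.03624.
So the output falls by 3.62 %.

3.62 %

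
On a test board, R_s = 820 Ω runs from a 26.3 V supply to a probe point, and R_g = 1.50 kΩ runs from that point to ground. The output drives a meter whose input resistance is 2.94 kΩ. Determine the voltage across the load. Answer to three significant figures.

The load sits in parallel with R_g: R_g‖R_L = (1500 × 2940) / (1500 + 2940) = 993.2 Ω.
V_out = 26.3 × 993.2 / (820 + 993.2) = 26.3 × 993.2/1813 = 14.4 V.

V_out ≈ 14.4 V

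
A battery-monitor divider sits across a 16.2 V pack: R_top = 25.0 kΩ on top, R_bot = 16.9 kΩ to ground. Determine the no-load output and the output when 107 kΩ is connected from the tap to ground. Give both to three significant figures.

Open-circuit: V = 16.2 × 16.9/(25.0 + 16.9) = 6.53 V.
With the load, R_bot becomes R_bot‖R_L = 14.59 kΩ, so V = 16.2 × 14.59/39.59 = 5.97 V.

Unloaded: 6.53 V; loaded: 5.97 V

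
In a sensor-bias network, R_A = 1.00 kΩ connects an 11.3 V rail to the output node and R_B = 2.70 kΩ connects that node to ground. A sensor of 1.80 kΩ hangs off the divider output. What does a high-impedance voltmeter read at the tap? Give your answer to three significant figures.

The load sits in parallel with R_B: R_B‖R_L = (2.70 × 1.80) / (2.70 + 1.80) = 1.080 kΩ.
V_out = 11.3 × 1.080 / (1.00 + 1.080) = 11.3 × 1.080/2.080 = 5.87 V.
(Unloaded it would have been 8.25 V.)

V_out ≈ 5.87 V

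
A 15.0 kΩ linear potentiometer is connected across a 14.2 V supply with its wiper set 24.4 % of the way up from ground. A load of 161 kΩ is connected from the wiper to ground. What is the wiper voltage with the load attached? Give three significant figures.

The wiper splits the pot into (1−α)R = 11.34 kΩ above and αR = 3.660 kΩ below.
Lower section ‖ load = 3.579 kΩ.
V_wiper = 14.2 × 3.579/(11.34 + 3.579) = 3.41 V.

V ≈ 3.41 V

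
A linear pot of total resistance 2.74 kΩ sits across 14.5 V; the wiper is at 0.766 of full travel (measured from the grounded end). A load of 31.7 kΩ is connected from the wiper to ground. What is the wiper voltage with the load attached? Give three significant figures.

V ≈ 10.9 V

The wiper splits the pot into (1−α)R = 641.2 Ω above and αR = 2099 Ω below.
Lower section ‖ load = 1969 Ω.
V_wiper = 14.5 × 1969/(641.2 + 1969) = 10.9 V.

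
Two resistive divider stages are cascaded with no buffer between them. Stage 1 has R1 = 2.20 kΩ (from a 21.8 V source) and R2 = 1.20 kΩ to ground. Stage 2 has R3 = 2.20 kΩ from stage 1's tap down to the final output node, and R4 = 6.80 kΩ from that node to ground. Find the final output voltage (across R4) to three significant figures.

Stage 2 presents R3+R4 = 9.000 kΩ as a load on stage 1's tap.
Stage 1's lower leg becomes R2‖(R3+R4) = 1.059 kΩ, so V_mid = 21.8 × 1.059/3.259 = 7.083 V.
Stage 2 is itself unloaded: V_out = V_mid × R4/(R3+R4) = 7.083 × 6.80/9.000 = 5.35 V.

V_out ≈ 5.35 V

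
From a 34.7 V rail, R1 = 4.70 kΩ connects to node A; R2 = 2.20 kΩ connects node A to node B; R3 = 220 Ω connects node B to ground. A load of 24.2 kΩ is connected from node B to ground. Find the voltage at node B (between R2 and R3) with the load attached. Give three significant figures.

V ≈ 1.06 V

At node B, R3 is in parallel with the load: R3‖R_L = 218.0 Ω.
Below node A the resistance is R2 + (R3‖R_L) = 2418 Ω, so V_A = 34.7 × 2418/7118 = 11.79 V.
Then V_B = V_A × (R3‖R_L)/(R2 + R3‖R_L) = 11.79 × 218.0/2418 = 1.06 V.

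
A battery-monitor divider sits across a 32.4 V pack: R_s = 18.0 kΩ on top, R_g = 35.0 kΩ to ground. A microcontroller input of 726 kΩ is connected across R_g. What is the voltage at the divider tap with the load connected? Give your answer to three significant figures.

V_out ≈ 21.1 V

The load sits in parallel with R_g: R_g‖R_L = (35.0 × 726) / (35.0 + 726) = 33.39 kΩ.
V_out = 32.4 × 33.39 / (18.0 + 33.39) = 32.4 × 33.39/51.39 = 21.1 V.
(Unloaded it would have been 21.4 V.)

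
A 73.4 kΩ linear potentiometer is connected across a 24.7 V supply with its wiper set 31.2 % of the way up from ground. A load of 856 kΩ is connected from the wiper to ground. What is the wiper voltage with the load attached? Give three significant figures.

The wiper splits the pot into (1−α)R = 50.50 kΩ above and αR = 22.90 kΩ below.
Lower section ‖ load = 22.30 kΩ.
V_wiper = 24.7 × 22.30/(50.50 + 22.30) = 7.57 V.

V ≈ 7.57 V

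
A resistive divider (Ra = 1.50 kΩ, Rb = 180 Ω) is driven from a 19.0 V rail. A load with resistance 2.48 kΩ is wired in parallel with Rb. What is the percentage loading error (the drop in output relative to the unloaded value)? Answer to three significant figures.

The divider's output (Thévenin) resistance is Ra‖Rb = 160.7 Ω.
Fractional drop under load = R_th/(R_th + R_L) = 160.7 / (160.7 + 2480) = 0.06086.
So the output falls by 6.09 %.

6.09 %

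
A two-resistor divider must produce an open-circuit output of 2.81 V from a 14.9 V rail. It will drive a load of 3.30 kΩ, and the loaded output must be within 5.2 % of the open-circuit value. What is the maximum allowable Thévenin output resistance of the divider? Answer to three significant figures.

R_th ≤ 181 Ω

Loading drop = R_th/(R_th + R_L) ≤ 0.0520, so R_th ≤ R_L · ε/(1−ε) = 3.30 kΩ × 0.0520/0.9480 = 181 Ω.
(Any R1, R2 with R2/(R1+R2) = 0.189 and R1‖R2 ≤ 181 Ω will meet the spec.)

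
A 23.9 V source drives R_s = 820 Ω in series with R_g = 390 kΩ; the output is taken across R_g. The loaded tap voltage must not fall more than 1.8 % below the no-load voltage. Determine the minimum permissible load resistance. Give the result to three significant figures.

Output resistance R_th = R_s‖R_g = (820 × 390000)/390800 = 818.3 Ω.
The fractional drop is R_th/(R_th + R_L); requiring this ≤ 0.0180 gives R_L ≥ R_th(1/0.0180 − 1) = 818.3 × 54.56 = 44.6 kΩ.

R_L(min) ≈ 44.6 kΩ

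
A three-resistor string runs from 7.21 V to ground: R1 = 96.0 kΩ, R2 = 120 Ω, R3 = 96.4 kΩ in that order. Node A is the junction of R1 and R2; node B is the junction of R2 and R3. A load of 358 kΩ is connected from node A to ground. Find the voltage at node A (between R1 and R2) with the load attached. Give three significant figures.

V ≈ 3.19 V

Below node A the series string R2+R3 = 96520 Ω sits in parallel with the 358000 Ω load: 76020 Ω.
V_A = 7.21 × 76020/(96000 + 76020) = 3.19 V.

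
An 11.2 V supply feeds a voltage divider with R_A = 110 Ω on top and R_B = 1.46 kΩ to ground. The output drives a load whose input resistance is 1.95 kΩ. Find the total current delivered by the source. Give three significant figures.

I ≈ 11.9 mA

R_B‖R_L = 834.9 Ω, so the source sees R_A + R_B‖R_L = 944.9 Ω.
I = 11.2 V / 944.9 Ω = 11.9 mA.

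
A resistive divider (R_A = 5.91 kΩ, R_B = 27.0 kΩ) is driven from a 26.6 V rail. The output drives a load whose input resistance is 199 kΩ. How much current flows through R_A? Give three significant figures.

I ≈ 0.896 mA

R_B‖R_L = 23.77 kΩ, so the source sees R_A + R_B‖R_L = 29.68 kΩ.
I = 26.6 V / 29.68 kΩ = 0.896 mA.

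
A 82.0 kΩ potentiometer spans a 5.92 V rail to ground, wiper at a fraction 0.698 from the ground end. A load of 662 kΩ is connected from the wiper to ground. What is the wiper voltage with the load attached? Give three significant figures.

The wiper splits the pot into (1−α)R = 24.76 kΩ above and αR = 57.24 kΩ below.
Lower section ‖ load = 52.68 kΩ.
V_wiper = 5.92 × 52.68/(24.76 + 52.68) = 4.03 V.

V ≈ 4.03 V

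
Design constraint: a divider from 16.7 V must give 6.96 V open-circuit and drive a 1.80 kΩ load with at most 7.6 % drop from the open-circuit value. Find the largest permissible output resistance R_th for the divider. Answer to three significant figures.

Loading drop = R_th/(R_th + R_L) ≤ 0.0760, so R_th ≤ R_L · ε/(1−ε) = 1.80 kΩ × 0.0760/0.9240 = 148 Ω.

R_th ≤ 148 Ω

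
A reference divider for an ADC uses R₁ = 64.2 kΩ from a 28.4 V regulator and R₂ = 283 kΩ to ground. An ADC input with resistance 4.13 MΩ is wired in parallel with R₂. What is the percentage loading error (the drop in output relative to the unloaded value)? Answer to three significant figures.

1.25 %

The divider's output (Thévenin) resistance is R₁‖R₂ = 52.33 kΩ.
Fractional drop under load = R_th/(R_th + R_L) = 52.33 / (52.33 + 4130) = 0.01251.
So the output falls by 1.25 %.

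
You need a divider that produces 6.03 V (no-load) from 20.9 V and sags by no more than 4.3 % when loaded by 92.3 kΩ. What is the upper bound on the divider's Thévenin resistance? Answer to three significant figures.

R_th ≤ 4.15 kΩ

Loading drop = R_th/(R_th + R_L) ≤ 0.0430, so R_th ≤ R_L · ε/(1−ε) = 92.3 kΩ × 0.0430/0.9570 = 4.15 kΩ.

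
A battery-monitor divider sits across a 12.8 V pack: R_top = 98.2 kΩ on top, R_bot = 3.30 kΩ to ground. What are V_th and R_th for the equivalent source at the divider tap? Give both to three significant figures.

V_th = 0.416 V, R_th = 3.19 kΩ

V_th is the open-circuit tap voltage: 12.8 × 3.30/(98.2 + 3.30) = 0.416 V.
With the supply zeroed, R_top and R_bot appear in parallel from the tap: R_th = R_top‖R_bot = (98.2 × 3.30)/101.5 = 3.19 kΩ.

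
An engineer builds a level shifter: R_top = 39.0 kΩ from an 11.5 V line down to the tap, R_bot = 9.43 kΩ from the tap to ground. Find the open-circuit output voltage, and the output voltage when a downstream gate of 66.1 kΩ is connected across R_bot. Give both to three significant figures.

Unloaded: 2.24 V; loaded: 2.01 V

Open-circuit: V = 11.5 × 9.43/(39.0 + 9.43) = 2.24 V.
With the load, R_bot becomes R_bot‖R_L = 8.253 kΩ, so V = 11.5 × 8.253/47.25 = 2.01 V.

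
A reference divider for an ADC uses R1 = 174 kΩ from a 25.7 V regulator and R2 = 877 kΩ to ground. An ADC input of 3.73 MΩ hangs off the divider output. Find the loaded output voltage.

The load sits in parallel with R2: R2‖R_L = (877 × 3730) / (877 + 3730) = 710.1 kΩ.
V_out = 25.7 × 710.1 / (174 + 710.1) = 25.7 × 710.1/884.1 = 20.6 V.
(Unloaded it would have been 21.4 V.)

V_out ≈ 20.6 V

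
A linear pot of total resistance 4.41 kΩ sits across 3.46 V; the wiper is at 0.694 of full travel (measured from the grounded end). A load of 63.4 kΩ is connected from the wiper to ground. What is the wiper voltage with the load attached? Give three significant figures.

V ≈ 2.37 V

The wiper splits the pot into (1−α)R = 1.349 kΩ above and αR = 3.061 kΩ below.
Lower section ‖ load = 2.920 kΩ.
V_wiper = 3.46 × 2.920/(1.349 + 2.920) = 2.37 V.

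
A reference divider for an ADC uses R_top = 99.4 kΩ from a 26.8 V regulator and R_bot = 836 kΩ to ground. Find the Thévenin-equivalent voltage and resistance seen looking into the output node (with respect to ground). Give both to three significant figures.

V_th is the open-circuit tap voltage: 26.8 × 836/(99.4 + 836) = 24.0 V.
With the supply zeroed, R_top and R_bot appear in parallel from the tap: R_th = R_top‖R_bot = (99.4 × 836)/935.4 = 88.8 kΩ.

V_th = 24.0 V, R_th = 88.8 kΩ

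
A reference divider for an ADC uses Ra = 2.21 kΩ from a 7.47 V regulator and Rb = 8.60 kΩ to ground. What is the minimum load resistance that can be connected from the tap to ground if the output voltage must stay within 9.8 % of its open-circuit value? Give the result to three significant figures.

R_L(min) ≈ 16.2 kΩ

Output resistance R_th = Ra‖Rb = (2.21 × 8.60)/10.81 = 1.758 kΩ.
The fractional drop is R_th/(R_th + R_L); requiring this ≤ 0.0980 gives R_L ≥ R_th(1/0.0980 − 1) = 1.758 × 9.204 = 16.2 kΩ.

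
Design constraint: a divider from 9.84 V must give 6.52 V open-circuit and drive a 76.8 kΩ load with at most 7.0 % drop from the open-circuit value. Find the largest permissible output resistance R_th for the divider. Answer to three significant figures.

Loading drop = R_th/(R_th + R_L) ≤ 0.0700, so R_th ≤ R_L · ε/(1−ε) = 76.8 kΩ × 0.0700/0.9300 = 5.78 kΩ.

R_th ≤ 5.78 kΩ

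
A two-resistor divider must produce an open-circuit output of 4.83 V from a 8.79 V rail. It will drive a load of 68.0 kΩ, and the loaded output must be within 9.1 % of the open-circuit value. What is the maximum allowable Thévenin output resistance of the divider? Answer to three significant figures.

Loading drop = R_th/(R_th + R_L) ≤ 0.0910, so R_th ≤ R_L · ε/(1−ε) = 68.0 kΩ × 0.0910/0.9090 = 6.81 kΩ.

R_th ≤ 6.81 kΩ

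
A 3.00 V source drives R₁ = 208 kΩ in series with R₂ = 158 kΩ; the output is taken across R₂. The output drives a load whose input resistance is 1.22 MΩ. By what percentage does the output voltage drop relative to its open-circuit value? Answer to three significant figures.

6.86 %

The divider's output (Thévenin) resistance is R₁‖R₂ = 89.79 kΩ.
Fractional drop under load = R_th/(R_th + R_L) = 89.79 / (89.79 + 1220) = 0.06855.
So the output falls by 6.86 %.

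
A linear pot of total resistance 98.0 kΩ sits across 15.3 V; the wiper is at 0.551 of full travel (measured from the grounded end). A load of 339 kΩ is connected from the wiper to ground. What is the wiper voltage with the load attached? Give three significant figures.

V ≈ 7.87 V

The wiper splits the pot into (1−α)R = 44.00 kΩ above and αR = 54.00 kΩ below.
Lower section ‖ load = 46.58 kΩ.
V_wiper = 15.3 × 46.58/(44.00 + 46.58) = 7.87 V.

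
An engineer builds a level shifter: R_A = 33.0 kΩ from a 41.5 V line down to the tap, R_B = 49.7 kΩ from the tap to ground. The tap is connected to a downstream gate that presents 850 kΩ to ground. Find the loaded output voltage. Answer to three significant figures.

V_out ≈ 24.4 V

The load sits in parallel with R_B: R_B‖R_L = (49.7 × 850) / (49.7 + 850) = 46.95 kΩ.
V_out = 41.5 × 46.95 / (33.0 + 46.95) = 41.5 × 46.95/79.95 = 24.4 V.
(Unloaded it would have been 24.9 V.)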